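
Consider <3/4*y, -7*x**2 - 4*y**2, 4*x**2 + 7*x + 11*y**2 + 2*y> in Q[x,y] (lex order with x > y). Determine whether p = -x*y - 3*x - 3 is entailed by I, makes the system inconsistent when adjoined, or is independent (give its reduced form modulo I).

Adjoining -x*y - 3*x - 3 makes the ideal the whole ring: the system is inconsistent.

First compute the reduced Gröbner basis of I by Buchberger's algorithm.
f_1 = 3/4*y, LT = y.
f_2 = -7*x**2 - 4*y**2, LT = x**2.
f_3 = 4*x**2 + 7*x + 11*y**2 + 2*y, LT = x**2.

S(f_1,f_2): leading monomials are coprime, so the S-polynomial reduces to 0 (Buchberger's first criterion).
S(f_1,f_3): leading monomials are coprime, so the S-polynomial reduces to 0 (Buchberger's first criterion).
S(f_2,f_3): lcm = x**2. S = -7/4*x - 61/28*y**2 - 1/2*y.
  leading term x: no divisor's leading term divides it; move -7/4*x to the remainder.
  leading term y**2: subtract (-61/21*y)·f_1 from -61/28*y**2 - 1/2*y → -1/2*y
  leading term y: subtract (-2/3)·f_1 from -1/2*y → 0
  remainder -7/4*x ≠ 0; add h_4 = -7/4*x to the basis.

S(f_1,h_4): leading monomials are coprime, so the S-polynomial reduces to 0 (Buchberger's first criterion).
S(f_2,h_4): lcm = x**2. S = 4/7*y**2.
  leading term y**2: subtract (16/21*y)·f_1 from 4/7*y**2 → 0
  remainder 0.

S(f_3,h_4): lcm = x**2. S = 7/4*x + 11/4*y**2 + 1/2*y.
  leading term x: subtract (-1)·h_4 from 7/4*x + 11/4*y**2 + 1/2*y → 11/4*y**2 + 1/2*y
  leading term y**2: subtract (11/3*y)·f_1 from 11/4*y**2 + 1/2*y → 1/2*y
  leading term y: subtract (2/3)·f_1 from 1/2*y → 0
  remainder 0.

Every S-polynomial of the final basis reduces to 0, so we have a Gröbner basis.
Inter-reduce: drop elements whose leading term is divisible by another's, tail-reduce, and make monic.
Reduced Gröbner basis: {x, y}.
Label its elements g_1 = x, g_2 = y.

Reduce p = -x*y - 3*x - 3 modulo G:
  leading term x*y: subtract (-y)·g_1 from -x*y - 3*x - 3 → -3*x - 3
  leading term x: subtract (-3)·g_1 from -3*x - 3 → -3
  leading term 1: no divisor's leading term divides it; move -3 to the remainder.
  normal form = -3.
The normal form is nonzero, so p ∉ I. Since p minus its normal form lies in I, I + (p) = I + (r) where r = -3; decide whether this ideal is the whole ring.
Here r = -3 is a nonzero constant, hence a unit: 1 ∈ I + (p), the Gröbner basis of I + (p) is {1}, and the enlarged system has no common solution — adjoining p is inconsistent.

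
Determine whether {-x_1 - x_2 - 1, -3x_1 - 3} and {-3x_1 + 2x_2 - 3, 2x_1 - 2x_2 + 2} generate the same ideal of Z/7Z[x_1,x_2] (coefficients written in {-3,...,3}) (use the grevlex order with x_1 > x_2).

Since reduced Gröbner bases are canonical representatives of ideals under a given ordering, it suffices to compute and compare them.
Buchberger on the first generating set:
f_1 = -x_1 - x_2 - 1, LT = x_1.
f_2 = -3x_1 - 3, LT = x_1.

S(f_1,f_2): lcm = x_1. S = x_2.
  reduce S modulo (f_1, f_2):
  remainder x_2 ≠ 0; add g_3 = x_2 to the basis.

The other S-polynomials (S(f_1,g_3), S(f_2,g_3)) all reduce to 0 modulo the current basis, so we have a Gröbner basis.
Inter-reduce: drop elements whose leading term is divisible by another's, tail-reduce, and make monic.
Reduced Gröbner basis: {x_1 + 1, x_2}.

Buchberger on the second generating set:
h_1 = -3x_1 + 2x_2 - 3, LT = x_1.
h_2 = 2x_1 - 2x_2 + 2, LT = x_1.

S(h_1,h_2): lcm = x_1. S = -2x_2.
  reduce S modulo (h_1, h_2):
  remainder -2x_2 ≠ 0; add k_3 = -2x_2 to the basis.

The other S-polynomials (S(h_1,k_3), S(h_2,k_3)) all reduce to 0 modulo the current basis, so we have a Gröbner basis.
Inter-reduce: drop elements whose leading term is divisible by another's, tail-reduce, and make monic.
Reduced Gröbner basis: {x_1 + 1, x_2}.

These coincide, so the ideals are equal.
The choice of monomial ordering does not affect the verdict — as long as both bases are computed under the same ordering, their equality decides ideal equality.

Yes, the ideals are equal.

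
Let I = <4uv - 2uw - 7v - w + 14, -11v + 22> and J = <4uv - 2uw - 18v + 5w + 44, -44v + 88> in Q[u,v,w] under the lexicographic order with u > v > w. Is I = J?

Since reduced Gröbner bases are canonical representatives of ideals under a given ordering, it suffices to compute and compare them.
Buchberger on the first generating set:
f_1 = 4uv - 2uw - 7v - w + 14, LT = uv.
f_2 = -11v + 22, LT = v.

S(f_1,f_2): lcm = uv. S = -\tfrac{1}{2}uw + 2u - \tfrac{7}{4}v - \tfrac{1}{4}w + \tfrac{7}{2}.
  reduce S modulo (f_1, f_2):
  remainder -\tfrac{1}{2}uw + 2u - \tfrac{1}{4}w ≠ 0; add g_3 = -\tfrac{1}{2}uw + 2u - \tfrac{1}{4}w to the basis.

The other S-polynomials (S(f_1,g_3), S(f_2,g_3)) all reduce to 0 modulo the current basis, so we have a Gröbner basis.
Inter-reduce: drop elements whose leading term is divisible by another's, tail-reduce, and make monic.
Reduced Gröbner basis: {uw - 4u + \tfrac{1}{2}w, v - 2}.

Buchberger on the second generating set:
h_1 = 4uv - 2uw - 18v + 5w + 44, LT = uv.
h_2 = -44v + 88, LT = v.

S(h_1,h_2): lcm = uv. S = -\tfrac{1}{2}uw + 2u - \tfrac{9}{2}v + \tfrac{5}{4}w + 11.
  reduce S modulo (h_1, h_2):
  remainder -\tfrac{1}{2}uw + 2u + \tfrac{5}{4}w + 2 ≠ 0; add k_3 = -\tfrac{1}{2}uw + 2u + \tfrac{5}{4}w + 2 to the basis.

The other S-polynomials (S(h_1,k_3), S(h_2,k_3)) all reduce to 0 modulo the current basis, so we have a Gröbner basis.
Inter-reduce: drop elements whose leading term is divisible by another's, tail-reduce, and make monic.
Reduced Gröbner basis: {uw - 4u - \tfrac{5}{2}w - 4, v - 2}.

The bases are distinct; the ideals are different.

No, the ideals differ.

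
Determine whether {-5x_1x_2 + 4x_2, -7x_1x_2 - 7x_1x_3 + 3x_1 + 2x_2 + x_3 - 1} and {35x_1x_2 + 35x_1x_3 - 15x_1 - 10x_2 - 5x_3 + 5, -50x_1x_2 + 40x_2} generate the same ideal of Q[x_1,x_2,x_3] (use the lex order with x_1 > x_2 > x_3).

Since reduced Gröbner bases are canonical representatives of ideals under a given ordering, it suffices to compute and compare them.
Buchberger on the first generating set:
f_1 = -5x_1x_2 + 4x_2, LT = x_1x_2.
f_2 = -7x_1x_2 - 7x_1x_3 + 3x_1 + 2x_2 + x_3 - 1, LT = x_1x_2.

S(f_1,f_2): lcm = x_1x_2. S = -x_1x_3 + 3/7x_1 - 18/35x_2 + 1/7x_3 - 1/7.
  leading term x_1x_3: no divisor's leading term divides it; move -x_1x_3 to the remainder.
  leading term x_1: no divisor's leading term divides it; move 3/7x_1 to the remainder.
  leading term x_2: no divisor's leading term divides it; move -18/35x_2 to the remainder.
  leading term x_3: no divisor's leading term divides it; move 1/7x_3 to the remainder.
  leading term 1: no divisor's leading term divides it; move -1/7 to the remainder.
  remainder -x_1x_3 + 3/7x_1 - 18/35x_2 + 1/7x_3 - 1/7 ≠ 0; add g_3 = -x_1x_3 + 3/7x_1 - 18/35x_2 + 1/7x_3 - 1/7 to the basis.

S(f_1,g_3): lcm = x_1x_2x_3. S = 3/7x_1x_2 - 18/35x_2^2 - 23/35x_2x_3 - 1/7x_2.
  leading term x_1x_2: subtract (-3/35)·f_1 from 3/7x_1x_2 - 18/35x_2^2 - 23/35x_2x_3 - 1/7x_2 → -18/35x_2^2 - 23/35x_2x_3 + 1/5x_2
  leading term x_2^2: no divisor's leading term divides it; move -18/35x_2^2 to the remainder.
  leading term x_2x_3: no divisor's leading term divides it; move -23/35x_2x_3 to the remainder.
  leading term x_2: no divisor's leading term divides it; move 1/5x_2 to the remainder.
  remainder -18/35x_2^2 - 23/35x_2x_3 + 1/5x_2 ≠ 0; add g_4 = -18/35x_2^2 - 23/35x_2x_3 + 1/5x_2 to the basis.

The other S-polynomials (S(f_2,g_3), S(f_1,g_4), S(f_2,g_4), S(g_3,g_4)) all reduce to 0 modulo the current basis, so we have a Gröbner basis.
Inter-reduce: drop elements whose leading term is divisible by another's, tail-reduce, and make monic.
Reduced Gröbner basis: {x_1x_2 - 4/5x_2, x_1x_3 - 3/7x_1 + 18/35x_2 - 1/7x_3 + 1/7, x_2^2 + 23/18x_2x_3 - 7/18x_2}.

Buchberger on the second generating set:
h_1 = 35x_1x_2 + 35x_1x_3 - 15x_1 - 10x_2 - 5x_3 + 5, LT = x_1x_2.
h_2 = -50x_1x_2 + 40x_2, LT = x_1x_2.

S(h_1,h_2): lcm = x_1x_2. S = x_1x_3 - 3/7x_1 + 18/35x_2 - 1/7x_3 + 1/7.
  leading term x_1x_3: no divisor's leading term divides it; move x_1x_3 to the remainder.
  leading term x_1: no divisor's leading term divides it; move -3/7x_1 to the remainder.
  leading term x_2: no divisor's leading term divides it; move 18/35x_2 to the remainder.
  leading term x_3: no divisor's leading term divides it; move -1/7x_3 to the remainder.
  leading term 1: no divisor's leading term divides it; move 1/7 to the remainder.
  remainder x_1x_3 - 3/7x_1 + 18/35x_2 - 1/7x_3 + 1/7 ≠ 0; add k_3 = x_1x_3 - 3/7x_1 + 18/35x_2 - 1/7x_3 + 1/7 to the basis.

S(h_1,k_3): lcm = x_1x_2x_3. S = 3/7x_1x_2 + x_1x_3^2 - 3/7x_1x_3 - 18/35x_2^2 - 1/7x_2x_3 - 1/7x_2 - 1/7x_3^2 + 1/7x_3.
  leading term x_1x_2: subtract (3/245)·h_1 from 3/7x_1x_2 + x_1x_3^2 - 3/7x_1x_3 - 18/35x_2^2 - 1/7x_2x_3 - 1/7x_2 - 1/7x_3^2 + 1/7x_3 → x_1x_3^2 - 6/7x_1x_3 + 9/49x_1 - 18/35x_2^2 - 1/7x_2x_3 - 1/49x_2 - 1/7x_3^2 + 10/49x_3 - 3/49
  leading term x_1x_3^2: subtract (x_3)·k_3 from x_1x_3^2 - 6/7x_1x_3 + 9/49x_1 - 18/35x_2^2 - 1/7x_2x_3 - 1/49x_2 - 1/7x_3^2 + 10/49x_3 - 3/49 → -3/7x_1x_3 + 9/49x_1 - 18/35x_2^2 - 23/35x_2x_3 - 1/49x_2 + 3/49x_3 - 3/49
  leading term x_1x_3: subtract (-3/7)·k_3 from -3/7x_1x_3 + 9/49x_1 - 18/35x_2^2 - 23/35x_2x_3 - 1/49x_2 + 3/49x_3 - 3/49 → -18/35x_2^2 - 23/35x_2x_3 + 1/5x_2
  leading term x_2^2: no divisor's leading term divides it; move -18/35x_2^2 to the remainder.
  leading term x_2x_3: no divisor's leading term divides it; move -23/35x_2x_3 to the remainder.
  leading term x_2: no divisor's leading term divides it; move 1/5x_2 to the remainder.
  remainder -18/35x_2^2 - 23/35x_2x_3 + 1/5x_2 ≠ 0; add k_4 = -18/35x_2^2 - 23/35x_2x_3 + 1/5x_2 to the basis.

The other S-polynomials (S(h_2,k_3), S(h_1,k_4), S(h_2,k_4), S(k_3,k_4)) all reduce to 0 modulo the current basis, so we have a Gröbner basis.
Inter-reduce: drop elements whose leading term is divisible by another's, tail-reduce, and make monic.
Reduced Gröbner basis: {x_1x_2 - 4/5x_2, x_1x_3 - 3/7x_1 + 18/35x_2 - 1/7x_3 + 1/7, x_2^2 + 23/18x_2x_3 - 7/18x_2}.

The two bases agree; hence the ideals are identical.

Yes, the ideals are equal.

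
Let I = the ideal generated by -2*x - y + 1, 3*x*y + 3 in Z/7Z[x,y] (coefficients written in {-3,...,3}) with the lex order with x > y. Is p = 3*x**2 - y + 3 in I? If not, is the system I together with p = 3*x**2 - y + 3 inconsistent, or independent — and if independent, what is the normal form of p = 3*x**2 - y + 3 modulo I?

First compute the reduced Gröbner basis of I by Buchberger's algorithm.
f_1 = -2*x - y + 1, LT = x.
f_2 = 3*x*y + 3, LT = x*y.

S(f_1,f_2): lcm = x*y. S = -3*y**2 + 3*y - 1.
  leading term y**2: no divisor's leading term divides it; move -3*y**2 to the remainder.
  leading term y: no divisor's leading term divides it; move 3*y to the remainder.
  leading term 1: no divisor's leading term divides it; move -1 to the remainder.
  remainder -3*y**2 + 3*y - 1 ≠ 0; add h_3 = -3*y**2 + 3*y - 1 to the basis.

S(f_1,h_3): leading monomials are coprime, so the S-polynomial reduces to 0 (Buchberger's first criterion).
S(f_2,h_3): lcm = x*y**2. S = x*y + 2*x + y.
  leading term x*y: subtract (3*y)·f_1 from x*y + 2*x + y → 2*x + 3*y**2 - 2*y
  leading term x: subtract (-1)·f_1 from 2*x + 3*y**2 - 2*y → 3*y**2 - 3*y + 1
  leading term y**2: subtract (-1)·h_3 from 3*y**2 - 3*y + 1 → 0
  remainder 0.

Every S-polynomial of the final basis reduces to 0, so we have a Gröbner basis.
Inter-reduce: drop elements whose leading term is divisible by another's, tail-reduce, and make monic.
Reduced Gröbner basis: {x - 3*y + 3, y**2 - y - 2}.
Label its elements g_1 = x - 3*y + 3, g_2 = y**2 - y - 2.

Reduce p = 3*x**2 - y + 3 modulo G:
  leading term x**2: subtract (3*x)·g_1 from 3*x**2 - y + 3 → 2*x*y - 2*x - y + 3
  leading term x*y: subtract (2*y)·g_1 from 2*x*y - 2*x - y + 3 → -2*x - y**2 + 3
  leading term x: subtract (-2)·g_1 from -2*x - y**2 + 3 → -y**2 + y + 2
  leading term y**2: subtract (-1)·g_2 from -y**2 + y + 2 → 0
  normal form = 0.
Since the normal form is 0, p ∈ I.

Ideal membership is decidable via reduction modulo a Gröbner basis.

3*x**2 - y + 3 lies in I (it reduces to 0).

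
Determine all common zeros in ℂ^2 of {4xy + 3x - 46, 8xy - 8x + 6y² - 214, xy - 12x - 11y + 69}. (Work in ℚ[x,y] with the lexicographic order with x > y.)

Compute a lex Gröbner basis by Buchberger's algorithm.
f_1 = 4xy + 3x - 46, LT = xy.
f_2 = 8xy - 8x + 6y² - 214, LT = xy.
f_3 = xy - 12x - 11y + 69, LT = xy.

S(f_1,f_2): lcm = xy. S = 7/4x - ¾y² + 61/4.
  reduce S modulo (f_1, f_2, f_3):
  remainder 7/4x - ¾y² + 61/4 ≠ 0; add h_4 = 7/4x - ¾y² + 61/4 to the basis.

S(f_1,f_3): lcm = xy. S = 51/4x + 11y - 161/2.
  reduce S modulo (f_1, f_2, f_3, h_4):
  remainder 153/28y² + 11y - 5365/28 ≠ 0; add h_5 = 153/28y² + 11y - 5365/28 to the basis.

S(f_1,h_4): lcm = xy. S = ¾x + 3/7y³ - 61/7y - 23/2.
  reduce S modulo (f_1, f_2, f_3, h_4, h_5):
  remainder 57769/7803y - 288845/7803 ≠ 0; add h_6 = 57769/7803y - 288845/7803 to the basis.

The other S-polynomials (S(f_2,f_3), S(f_2,h_4), S(f_3,h_4), S(f_1,h_5), S(f_2,h_5), S(f_3,h_5), S(h_4,h_5), S(f_1,h_6), S(f_2,h_6), S(f_3,h_6), S(h_4,h_6), S(h_5,h_6)) all reduce to 0 modulo the current basis, so we have a Gröbner basis.
Inter-reduce: drop elements whose leading term is divisible by another's, tail-reduce, and make monic.
Reduced Gröbner basis: {x - 2, y - 5}.

Since the basis is lex-ordered, y - 5 is univariate in y. Its roots are {5}. Back-substituting each root into the other basis elements fixes the other coordinates.
  y = 5: the earlier basis element becomes x - 2 = 0, giving x = 2 — point (2, 5).

{(2, 5)}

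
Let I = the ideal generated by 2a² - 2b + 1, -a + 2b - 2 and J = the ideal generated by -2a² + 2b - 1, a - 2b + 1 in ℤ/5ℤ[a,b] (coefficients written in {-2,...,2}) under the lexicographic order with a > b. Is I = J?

For a fixed monomial order, each ideal has a unique reduced Gröbner basis; comparing bases decides equality.
Buchberger on the first generating set:
f_1 = 2a² - 2b + 1, LT = a².
f_2 = -a + 2b - 2, LT = a.

S(f_1,f_2): lcm = a². S = 2ab - 2a - b - 2.
  leading term ab: subtract (-2b)·f_2 from 2ab - 2a - b - 2 → -2a - b² - 2
  leading term a: subtract (2)·f_2 from -2a - b² - 2 → -b² + b + 2
  leading term b²: no divisor's leading term divides it; move -b² to the remainder.
  leading term b: no divisor's leading term divides it; move b to the remainder.
  leading term 1: no divisor's leading term divides it; move 2 to the remainder.
  remainder -b² + b + 2 ≠ 0; add g_3 = -b² + b + 2 to the basis.

S(f_1,g_3): leading monomials are coprime, so the S-polynomial reduces to 0 (Buchberger's first criterion).
S(f_2,g_3): leading monomials are coprime, so the S-polynomial reduces to 0 (Buchberger's first criterion).
Every S-polynomial of the final basis reduces to 0, so we have a Gröbner basis.
Inter-reduce: drop elements whose leading term is divisible by another's, tail-reduce, and make monic.
Reduced Gröbner basis: {a - 2b + 2, b² - b - 2}.

Buchberger on the second generating set:
h_1 = -2a² + 2b - 1, LT = a².
h_2 = a - 2b + 1, LT = a.

S(h_1,h_2): lcm = a². S = 2ab - a - b - 2.
  leading term ab: subtract (2b)·h_2 from 2ab - a - b - 2 → -a - b² + 2b - 2
  leading term a: subtract (-1)·h_2 from -a - b² + 2b - 2 → -b² - 1
  leading term b²: no divisor's leading term divides it; move -b² to the remainder.
  leading term 1: no divisor's leading term divides it; move -1 to the remainder.
  remainder -b² - 1 ≠ 0; add k_3 = -b² - 1 to the basis.

S(h_1,k_3): leading monomials are coprime, so the S-polynomial reduces to 0 (Buchberger's first criterion).
S(h_2,k_3): leading monomials are coprime, so the S-polynomial reduces to 0 (Buchberger's first criterion).
Every S-polynomial of the final basis reduces to 0, so we have a Gröbner basis.
Inter-reduce: drop elements whose leading term is divisible by another's, tail-reduce, and make monic.
Reduced Gröbner basis: {a - 2b + 1, b² + 1}.

Since the reduced bases disagree, the two ideals are not the same.

No, the ideals differ.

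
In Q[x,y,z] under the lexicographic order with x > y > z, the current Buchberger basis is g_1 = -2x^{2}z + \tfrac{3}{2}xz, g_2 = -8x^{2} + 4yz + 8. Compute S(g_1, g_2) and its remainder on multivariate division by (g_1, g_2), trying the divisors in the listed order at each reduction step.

S(g_1, g_2) = -\tfrac{3}{4}xz + \tfrac{1}{2}yz^{2} + z; remainder on division = -\tfrac{3}{4}xz + \tfrac{1}{2}yz^{2} + z.

lcm(LM(g_1), LM(g_2)) = x^{2}z.
S = (lcm/LT(g_1))·g_1 − (lcm/LT(g_2))·g_2 = -\tfrac{3}{4}xz + \tfrac{1}{2}yz^{2} + z.
Reduce S modulo (g_1, g_2) in that order:
  leading term xz: no divisor's leading term divides it; move -\tfrac{3}{4}xz to the remainder.
  leading term yz^{2}: no divisor's leading term divides it; move \tfrac{1}{2}yz^{2} to the remainder.
  leading term z: no divisor's leading term divides it; move z to the remainder.
The remainder -\tfrac{3}{4}xz + \tfrac{1}{2}yz^{2} + z is nonzero, so it would be added as the next basis element.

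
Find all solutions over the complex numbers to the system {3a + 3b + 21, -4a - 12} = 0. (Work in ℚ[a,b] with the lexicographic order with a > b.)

Compute a lex Gröbner basis by Buchberger's algorithm.
f_1 = 3a + 3b + 21, LT = a.
f_2 = -4a - 12, LT = a.

S(f_1,f_2): lcm = a. S = b + 4.
  leading term b: no divisor's leading term divides it; move b to the remainder.
  leading term 1: no divisor's leading term divides it; move 4 to the remainder.
  remainder b + 4 ≠ 0; add h_3 = b + 4 to the basis.

The other S-polynomials (S(f_1,h_3), S(f_2,h_3)) all reduce to 0 modulo the current basis, so we have a Gröbner basis.
Inter-reduce: drop elements whose leading term is divisible by another's, tail-reduce, and make monic.
Reduced Gröbner basis: {a + 3, b + 4}.

From the last basis element, b + 4 = 0, so b takes values in {-4}. Each choice, substituted upward through the basis, yields the corresponding point(s) of the solution set.
  b = -4: the earlier basis element becomes a + 3 = 0, giving a = -3 — point (-3, -4).
Check: every point annihilates each of the original generators.

{(-3, -4)}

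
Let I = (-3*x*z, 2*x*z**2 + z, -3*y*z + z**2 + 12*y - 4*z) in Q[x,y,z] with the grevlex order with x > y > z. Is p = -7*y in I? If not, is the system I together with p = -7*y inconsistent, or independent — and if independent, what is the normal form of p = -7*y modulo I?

First compute the reduced Gröbner basis of I by Buchberger's algorithm.
f_1 = -3*x*z, LT = x*z.
f_2 = 2*x*z**2 + z, LT = x*z**2.
f_3 = -3*y*z + z**2 + 12*y - 4*z, LT = y*z.

S(f_1,f_2): lcm = x*z**2. S = -1/2*z.
  leading term z: no divisor's leading term divides it; move -1/2*z to the remainder.
  remainder -1/2*z ≠ 0; add h_4 = -1/2*z to the basis.

S(f_1,f_3): lcm = x*y*z. S = 1/3*x*z**2 + 4*x*y - 4/3*x*z.
  leading term x*z**2: subtract (-1/9*z)·f_1 from 1/3*x*z**2 + 4*x*y - 4/3*x*z → 4*x*y - 4/3*x*z
  leading term x*y: no divisor's leading term divides it; move 4*x*y to the remainder.
  leading term x*z: subtract (4/9)·f_1 from -4/3*x*z → 0
  remainder 4*x*y ≠ 0; add h_5 = 4*x*y to the basis.

S(f_2,f_3): lcm = x*y*z**2. S = 1/3*x*z**3 + 4*x*y*z - 4/3*x*z**2 + 1/2*y*z.
  leading term x*z**3: subtract (-1/9*z**2)·f_1 from 1/3*x*z**3 + 4*x*y*z - 4/3*x*z**2 + 1/2*y*z → 4*x*y*z - 4/3*x*z**2 + 1/2*y*z
  leading term x*y*z: subtract (-4/3*y)·f_1 from 4*x*y*z - 4/3*x*z**2 + 1/2*y*z → -4/3*x*z**2 + 1/2*y*z
  leading term x*z**2: subtract (4/9*z)·f_1 from -4/3*x*z**2 + 1/2*y*z → 1/2*y*z
  leading term y*z: subtract (-1/6)·f_3 from 1/2*y*z → 1/6*z**2 + 2*y - 2/3*z
  leading term z**2: subtract (-1/3*z)·h_4 from 1/6*z**2 + 2*y - 2/3*z → 2*y - 2/3*z
  leading term y: no divisor's leading term divides it; move 2*y to the remainder.
  leading term z: subtract (4/3)·h_4 from -2/3*z → 0
  remainder 2*y ≠ 0; add h_6 = 2*y to the basis.

The other S-polynomials (S(f_1,h_4), S(f_2,h_4), S(f_3,h_4), S(f_1,h_5), S(f_2,h_5), S(f_3,h_5), S(h_4,h_5), S(f_1,h_6), S(f_2,h_6), S(f_3,h_6), S(h_4,h_6), S(h_5,h_6)) all reduce to 0 modulo the current basis, so we have a Gröbner basis.
Inter-reduce: drop elements whose leading term is divisible by another's, tail-reduce, and make monic.
Reduced Gröbner basis: {y, z}.
Label its elements g_1 = y, g_2 = z.

Reduce p = -7*y modulo G:
  leading term y: subtract (-7)·g_1 from -7*y → 0
  normal form = 0.
Since the normal form is 0, p ∈ I.

-7*y lies in I (it reduces to 0).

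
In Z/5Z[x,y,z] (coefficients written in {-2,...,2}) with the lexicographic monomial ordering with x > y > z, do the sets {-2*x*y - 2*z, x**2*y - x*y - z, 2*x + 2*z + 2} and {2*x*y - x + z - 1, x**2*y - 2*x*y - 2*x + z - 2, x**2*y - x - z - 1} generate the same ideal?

For a fixed monomial order, each ideal has a unique reduced Gröbner basis; comparing bases decides equality.
Buchberger on the first generating set:
f_1 = -2*x*y - 2*z, LT = x*y.
f_2 = x**2*y - x*y - z, LT = x**2*y.
f_3 = 2*x + 2*z + 2, LT = x.

S(f_1,f_2): lcm = x**2*y. S = x*y + x*z + z.
  reduce S modulo (f_1, f_2, f_3):
  remainder -z**2 - z ≠ 0; add g_4 = -z**2 - z to the basis.

S(f_1,f_3): lcm = x*y. S = -y*z - y + z.
  reduce S modulo (f_1, f_2, f_3, g_4):
  remainder -y*z - y + z ≠ 0; add g_5 = -y*z - y + z to the basis.

S(g_4,g_5): lcm = y*z**2. S = z**2.
  reduce S modulo (f_1, f_2, f_3, g_4, g_5):
  remainder -z ≠ 0; add g_6 = -z to the basis.

S(g_5,g_6): lcm = y*z. S = y - z.
  reduce S modulo (f_1, f_2, f_3, g_4, g_5, g_6):
  remainder y ≠ 0; add g_7 = y to the basis.

The other S-polynomials (S(f_2,f_3), S(f_1,g_4), S(f_2,g_4), S(f_3,g_4), S(f_1,g_5), S(f_2,g_5), S(f_3,g_5), S(f_1,g_6), S(f_2,g_6), S(f_3,g_6), S(g_4,g_6), S(f_1,g_7), S(f_2,g_7), S(f_3,g_7), S(g_4,g_7), S(g_5,g_7), S(g_6,g_7)) all reduce to 0 modulo the current basis, so we have a Gröbner basis.
Inter-reduce: drop elements whose leading term is divisible by another's, tail-reduce, and make monic.
Reduced Gröbner basis: {x + 1, y, z}.

Buchberger on the second generating set:
h_1 = 2*x*y - x + z - 1, LT = x*y.
h_2 = x**2*y - 2*x*y - 2*x + z - 2, LT = x**2*y.
h_3 = x**2*y - x - z - 1, LT = x**2*y.

S(h_1,h_2): lcm = x**2*y. S = 2*x**2 + 2*x*y - 2*x*z - x - z + 2.
  reduce S modulo (h_1, h_2, h_3):
  remainder 2*x**2 - 2*x*z - 2*z - 2 ≠ 0; add k_4 = 2*x**2 - 2*x*z - 2*z - 2 to the basis.

S(h_1,h_3): lcm = x**2*y. S = 2*x**2 - 2*x*z - 2*x + z + 1.
  reduce S modulo (h_1, h_2, h_3, k_4):
  remainder -2*x - 2*z - 2 ≠ 0; add k_5 = -2*x - 2*z - 2 to the basis.

S(h_1,k_4): lcm = x**2*y. S = 2*x**2 + x*y*z - 2*x*z + 2*x + y*z + y.
  reduce S modulo (h_1, h_2, h_3, k_4, k_5):
  remainder y*z + y - z**2 ≠ 0; add k_6 = y*z + y - z**2 to the basis.

S(h_1,k_5): lcm = x*y. S = 2*x - y*z - y - 2*z + 2.
  reduce S modulo (h_1, h_2, h_3, k_4, k_5, k_6):
  remainder -z**2 + z ≠ 0; add k_7 = -z**2 + z to the basis.

S(h_2,k_5): lcm = x**2*y. S = -x*y*z + 2*x*y - 2*x + z - 2.
  reduce S modulo (h_1, h_2, h_3, k_4, k_5, k_6, k_7):
  remainder 2*z ≠ 0; add k_8 = 2*z to the basis.

S(k_6,k_7): lcm = y*z**2. S = 2*y*z - z**3.
  reduce S modulo (h_1, h_2, h_3, k_4, k_5, k_6, k_7, k_8):
  remainder -2*y ≠ 0; add k_9 = -2*y to the basis.

The other S-polynomials (S(h_2,h_3), S(h_2,k_4), S(h_3,k_4), S(h_3,k_5), S(k_4,k_5), S(h_1,k_6), S(h_2,k_6), S(h_3,k_6), S(k_4,k_6), S(k_5,k_6), S(h_1,k_7), S(h_2,k_7), S(h_3,k_7), S(k_4,k_7), S(k_5,k_7), S(h_1,k_8), S(h_2,k_8), S(h_3,k_8), S(k_4,k_8), S(k_5,k_8), S(k_6,k_8), S(k_7,k_8), S(h_1,k_9), S(h_2,k_9), S(h_3,k_9), S(k_4,k_9), S(k_5,k_9), S(k_6,k_9), S(k_7,k_9), S(k_8,k_9)) all reduce to 0 modulo the current basis, so we have a Gröbner basis.
Inter-reduce: drop elements whose leading term is divisible by another's, tail-reduce, and make monic.
Reduced Gröbner basis: {x + 1, y, z}.

Same reduced basis, so the two generating sets span the same ideal.

Yes, the ideals are equal.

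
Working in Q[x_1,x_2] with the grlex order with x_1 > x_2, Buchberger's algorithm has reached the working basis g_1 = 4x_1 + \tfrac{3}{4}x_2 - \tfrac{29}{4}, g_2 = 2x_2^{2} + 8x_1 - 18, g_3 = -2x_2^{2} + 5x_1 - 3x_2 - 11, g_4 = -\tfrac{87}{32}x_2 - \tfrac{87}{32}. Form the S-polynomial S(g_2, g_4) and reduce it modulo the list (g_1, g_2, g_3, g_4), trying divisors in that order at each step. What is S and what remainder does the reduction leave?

lcm(LM(g_2), LM(g_4)) = x_2^{2}.
S = (lcm/LT(g_2))·g_2 − (lcm/LT(g_4))·g_4 = 4x_1 - x_2 - 9.
Reduce S modulo (g_1, g_2, g_3, g_4) in that order:
  leading term x_1: subtract (1)·g_1 from 4x_1 - x_2 - 9 → -\tfrac{7}{4}x_2 - \tfrac{7}{4}
  leading term x_2: subtract (\tfrac{56}{87})·g_4 from -\tfrac{7}{4}x_2 - \tfrac{7}{4} → 0
The remainder is 0, so this S-polynomial contributes no new basis element.

S(g_2, g_4) = 4x_1 - x_2 - 9; remainder on division = 0.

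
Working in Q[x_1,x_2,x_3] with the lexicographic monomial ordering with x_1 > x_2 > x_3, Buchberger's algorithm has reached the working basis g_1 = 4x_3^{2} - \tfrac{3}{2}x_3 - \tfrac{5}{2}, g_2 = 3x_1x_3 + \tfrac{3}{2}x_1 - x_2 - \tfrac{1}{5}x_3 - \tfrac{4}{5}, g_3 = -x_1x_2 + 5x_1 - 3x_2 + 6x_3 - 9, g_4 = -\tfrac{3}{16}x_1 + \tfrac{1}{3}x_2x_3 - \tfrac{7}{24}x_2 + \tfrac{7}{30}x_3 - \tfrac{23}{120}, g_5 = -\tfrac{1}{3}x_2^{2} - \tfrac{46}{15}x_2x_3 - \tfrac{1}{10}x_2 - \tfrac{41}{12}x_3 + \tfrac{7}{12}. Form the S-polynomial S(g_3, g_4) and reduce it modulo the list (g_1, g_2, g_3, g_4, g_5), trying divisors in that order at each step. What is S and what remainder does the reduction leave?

S(g_3, g_4) = -5x_1 + \tfrac{16}{9}x_2^{2}x_3 - \tfrac{14}{9}x_2^{2} + \tfrac{56}{45}x_2x_3 + \tfrac{89}{45}x_2 - 6x_3 + 9; remainder on division = 0.

lcm(LM(g_3), LM(g_4)) = x_1x_2.
S = (lcm/LT(g_3))·g_3 − (lcm/LT(g_4))·g_4 = -5x_1 + \tfrac{16}{9}x_2^{2}x_3 - \tfrac{14}{9}x_2^{2} + \tfrac{56}{45}x_2x_3 + \tfrac{89}{45}x_2 - 6x_3 + 9.
Reduce S modulo (g_1, g_2, g_3, g_4, g_5) in that order:
  leading term x_1: subtract (\tfrac{80}{3})·g_4 from -5x_1 + \tfrac{16}{9}x_2^{2}x_3 - \tfrac{14}{9}x_2^{2} + \tfrac{56}{45}x_2x_3 + \tfrac{89}{45}x_2 - 6x_3 + 9 → \tfrac{16}{9}x_2^{2}x_3 - \tfrac{14}{9}x_2^{2} - \tfrac{344}{45}x_2x_3 + \tfrac{439}{45}x_2 - \tfrac{110}{9}x_3 + \tfrac{127}{9}
  leading term x_2^{2}x_3: subtract (-\tfrac{16}{3}x_3)·g_5 from \tfrac{16}{9}x_2^{2}x_3 - \tfrac{14}{9}x_2^{2} - \tfrac{344}{45}x_2x_3 + \tfrac{439}{45}x_2 - \tfrac{110}{9}x_3 + \tfrac{127}{9} → -\tfrac{14}{9}x_2^{2} - \tfrac{736}{45}x_2x_3^{2} - \tfrac{368}{45}x_2x_3 + \tfrac{439}{45}x_2 - \tfrac{164}{9}x_3^{2} - \tfrac{82}{9}x_3 + \tfrac{127}{9}
  leading term x_2^{2}: subtract (\tfrac{14}{3})·g_5 from -\tfrac{14}{9}x_2^{2} - \tfrac{736}{45}x_2x_3^{2} - \tfrac{368}{45}x_2x_3 + \tfrac{439}{45}x_2 - \tfrac{164}{9}x_3^{2} - \tfrac{82}{9}x_3 + \tfrac{127}{9} → -\tfrac{736}{45}x_2x_3^{2} + \tfrac{92}{15}x_2x_3 + \tfrac{92}{9}x_2 - \tfrac{164}{9}x_3^{2} + \tfrac{41}{6}x_3 + \tfrac{205}{18}
  leading term x_2x_3^{2}: subtract (-\tfrac{184}{45}x_2)·g_1 from -\tfrac{736}{45}x_2x_3^{2} + \tfrac{92}{15}x_2x_3 + \tfrac{92}{9}x_2 - \tfrac{164}{9}x_3^{2} + \tfrac{41}{6}x_3 + \tfrac{205}{18} → -\tfrac{164}{9}x_3^{2} + \tfrac{41}{6}x_3 + \tfrac{205}{18}
  leading term x_3^{2}: subtract (-\tfrac{41}{9})·g_1 from -\tfrac{164}{9}x_3^{2} + \tfrac{41}{6}x_3 + \tfrac{205}{18} → 0
The remainder is 0, so this S-polynomial contributes no new basis element.
An S-polynomial is built so that the two leading terms cancel; whether anything survives reduction is exactly the Gröbner-basis criterion.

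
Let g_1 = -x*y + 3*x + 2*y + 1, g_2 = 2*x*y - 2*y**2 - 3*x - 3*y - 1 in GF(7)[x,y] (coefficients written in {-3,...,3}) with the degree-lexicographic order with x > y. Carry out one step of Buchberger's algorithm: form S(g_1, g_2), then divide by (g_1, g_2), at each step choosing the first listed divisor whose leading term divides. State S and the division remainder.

S(g_1, g_2) = y**2 + 2*x + 3*y + 3; remainder on division = y**2 + 2*x + 3*y + 3.

lcm(LM(g_1), LM(g_2)) = x*y.
S = (lcm/LT(g_1))·g_1 − (lcm/LT(g_2))·g_2 = y**2 + 2*x + 3*y + 3.
Reduce S modulo (g_1, g_2) in that order:
  leading term y**2: no divisor's leading term divides it; move y**2 to the remainder.
  leading term x: no divisor's leading term divides it; move 2*x to the remainder.
  leading term y: no divisor's leading term divides it; move 3*y to the remainder.
  leading term 1: no divisor's leading term divides it; move 3 to the remainder.
The remainder y**2 + 2*x + 3*y + 3 is nonzero, so it would be added as the next basis element.
An S-polynomial is built so that the two leading terms cancel; whether anything survives reduction is exactly the Gröbner-basis criterion.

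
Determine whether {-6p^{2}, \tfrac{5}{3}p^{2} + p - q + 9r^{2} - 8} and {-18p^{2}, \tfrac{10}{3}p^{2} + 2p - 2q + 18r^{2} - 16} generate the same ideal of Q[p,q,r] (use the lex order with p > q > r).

Equality of ideals is decidable: compute both reduced Gröbner bases (unique for the ordering) and check whether they agree.
Buchberger on the first generating set:
f_1 = -6p^{2}, LT = p^{2}.
f_2 = \tfrac{5}{3}p^{2} + p - q + 9r^{2} - 8, LT = p^{2}.

S(f_1,f_2): lcm = p^{2}. S = -\tfrac{3}{5}p + \tfrac{3}{5}q - \tfrac{27}{5}r^{2} + \tfrac{24}{5}.
  reduce S modulo (f_1, f_2):
  remainder -\tfrac{3}{5}p + \tfrac{3}{5}q - \tfrac{27}{5}r^{2} + \tfrac{24}{5} ≠ 0; add g_3 = -\tfrac{3}{5}p + \tfrac{3}{5}q - \tfrac{27}{5}r^{2} + \tfrac{24}{5} to the basis.

S(f_1,g_3): lcm = p^{2}. S = pq - 9pr^{2} + 8p.
  reduce S modulo (f_1, f_2, g_3):
  remainder q^{2} - 18qr^{2} + 16q + 81r^{4} - 144r^{2} + 64 ≠ 0; add g_4 = q^{2} - 18qr^{2} + 16q + 81r^{4} - 144r^{2} + 64 to the basis.

The other S-polynomials (S(f_2,g_3), S(f_1,g_4), S(f_2,g_4), S(g_3,g_4)) all reduce to 0 modulo the current basis, so we have a Gröbner basis.
Inter-reduce: drop elements whose leading term is divisible by another's, tail-reduce, and make monic.
Reduced Gröbner basis: {p - q + 9r^{2} - 8, q^{2} - 18qr^{2} + 16q + 81r^{4} - 144r^{2} + 64}.

Buchberger on the second generating set:
h_1 = -18p^{2}, LT = p^{2}.
h_2 = \tfrac{10}{3}p^{2} + 2p - 2q + 18r^{2} - 16, LT = p^{2}.

S(h_1,h_2): lcm = p^{2}. S = -\tfrac{3}{5}p + \tfrac{3}{5}q - \tfrac{27}{5}r^{2} + \tfrac{24}{5}.
  reduce S modulo (h_1, h_2):
  remainder -\tfrac{3}{5}p + \tfrac{3}{5}q - \tfrac{27}{5}r^{2} + \tfrac{24}{5} ≠ 0; add k_3 = -\tfrac{3}{5}p + \tfrac{3}{5}q - \tfrac{27}{5}r^{2} + \tfrac{24}{5} to the basis.

S(h_1,k_3): lcm = p^{2}. S = pq - 9pr^{2} + 8p.
  reduce S modulo (h_1, h_2, k_3):
  remainder q^{2} - 18qr^{2} + 16q + 81r^{4} - 144r^{2} + 64 ≠ 0; add k_4 = q^{2} - 18qr^{2} + 16q + 81r^{4} - 144r^{2} + 64 to the basis.

The other S-polynomials (S(h_2,k_3), S(h_1,k_4), S(h_2,k_4), S(k_3,k_4)) all reduce to 0 modulo the current basis, so we have a Gröbner basis.
Inter-reduce: drop elements whose leading term is divisible by another's, tail-reduce, and make monic.
Reduced Gröbner basis: {p - q + 9r^{2} - 8, q^{2} - 18qr^{2} + 16q + 81r^{4} - 144r^{2} + 64}.

Same reduced basis, so the two generating sets span the same ideal.
The same test decides containment: I ⊆ J iff every generator of I reduces to 0 modulo a Gröbner basis of J.

Yes, the ideals are equal.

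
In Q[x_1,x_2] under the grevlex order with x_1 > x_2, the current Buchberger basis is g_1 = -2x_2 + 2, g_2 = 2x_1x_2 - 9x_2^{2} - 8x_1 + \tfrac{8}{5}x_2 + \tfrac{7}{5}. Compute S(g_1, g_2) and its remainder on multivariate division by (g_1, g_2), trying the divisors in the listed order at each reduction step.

lcm(LM(g_1), LM(g_2)) = x_1x_2.
S = (lcm/LT(g_1))·g_1 − (lcm/LT(g_2))·g_2 = \tfrac{9}{2}x_2^{2} + 3x_1 - \tfrac{4}{5}x_2 - \tfrac{7}{10}.
Reduce S modulo (g_1, g_2) in that order:
  leading term x_2^{2}: subtract (-\tfrac{9}{4}x_2)·g_1 from \tfrac{9}{2}x_2^{2} + 3x_1 - \tfrac{4}{5}x_2 - \tfrac{7}{10} → 3x_1 + \tfrac{37}{10}x_2 - \tfrac{7}{10}
  leading term x_1: no divisor's leading term divides it; move 3x_1 to the remainder.
  leading term x_2: subtract (-\tfrac{37}{20})·g_1 from \tfrac{37}{10}x_2 - \tfrac{7}{10} → 3
  leading term 1: no divisor's leading term divides it; move 3 to the remainder.
The remainder 3x_1 + 3 is nonzero, so it would be added as the next basis element.

S(g_1, g_2) = \tfrac{9}{2}x_2^{2} + 3x_1 - \tfrac{4}{5}x_2 - \tfrac{7}{10}; remainder on division = 3x_1 + 3.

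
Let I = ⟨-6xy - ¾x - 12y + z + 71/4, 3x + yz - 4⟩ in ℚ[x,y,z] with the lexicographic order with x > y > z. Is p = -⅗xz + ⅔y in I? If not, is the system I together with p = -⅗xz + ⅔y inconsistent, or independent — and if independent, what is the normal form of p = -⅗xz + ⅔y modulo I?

First compute the reduced Gröbner basis of I by Buchberger's algorithm.
f_1 = -6xy - ¾x - 12y + z + 71/4, LT = xy.
f_2 = 3x + yz - 4, LT = x.

S(f_1,f_2): lcm = xy. S = ⅛x - ⅓y²z + 10/3y - ⅙z - 71/24.
  leading term x: subtract (1/24)·f_2 from ⅛x - ⅓y²z + 10/3y - ⅙z - 71/24 → -⅓y²z - 1/24yz + 10/3y - ⅙z - 67/24
  leading term y²z: no divisor's leading term divides it; move -⅓y²z to the remainder.
  leading term yz: no divisor's leading term divides it; move -1/24yz to the remainder.
  leading term y: no divisor's leading term divides it; move 10/3y to the remainder.
  leading term z: no divisor's leading term divides it; move -⅙z to the remainder.
  leading term 1: no divisor's leading term divides it; move -67/24 to the remainder.
  remainder -⅓y²z - 1/24yz + 10/3y - ⅙z - 67/24 ≠ 0; add h_3 = -⅓y²z - 1/24yz + 10/3y - ⅙z - 67/24 to the basis.

The other S-polynomials (S(f_1,h_3), S(f_2,h_3)) all reduce to 0 modulo the current basis, so we have a Gröbner basis.
Inter-reduce: drop elements whose leading term is divisible by another's, tail-reduce, and make monic.
Reduced Gröbner basis: {x + ⅓yz - 4/3, y²z + ⅛yz - 10y + ½z + 67/8}.
Label its elements g_1 = x + ⅓yz - 4/3, g_2 = y²z + ⅛yz - 10y + ½z + 67/8.

Reduce p = -⅗xz + ⅔y modulo G:
  leading term xz: subtract (-⅗z)·g_1 from -⅗xz + ⅔y → ⅕yz² + ⅔y - ⅘z
  leading term yz²: no divisor's leading term divides it; move ⅕yz² to the remainder.
  leading term y: no divisor's leading term divides it; move ⅔y to the remainder.
  leading term z: no divisor's leading term divides it; move -⅘z to the remainder.
  normal form = ⅕yz² + ⅔y - ⅘z.
The normal form is nonzero, so p ∉ I. Since p minus its normal form lies in I, I + (p) = I + (r) where r = ⅕yz² + ⅔y - ⅘z; decide whether this ideal is the whole ring.
Run Buchberger on G together with r (pairs among the g_i already reduce to 0 since G is a Gröbner basis):
g_1 = x + ⅓yz - 4/3, LT = x.
g_2 = y²z + ⅛yz - 10y + ½z + 67/8, LT = y²z.
r = ⅕yz² + ⅔y - ⅘z, LT = yz².

S(g_2,r): lcm = y²z². S = -10/3y² + ⅛yz² - 6yz + ½z² + 67/8z.
  leading term y²: no divisor's leading term divides it; move -10/3y² to the remainder.
  leading term yz²: subtract (⅝)·r from ⅛yz² - 6yz + ½z² + 67/8z → -6yz - 5/12y + ½z² + 71/8z
  leading term yz: no divisor's leading term divides it; move -6yz to the remainder.
  leading term y: no divisor's leading term divides it; move -5/12y to the remainder.
  leading term z²: no divisor's leading term divides it; move ½z² to the remainder.
  leading term z: no divisor's leading term divides it; move 71/8z to the remainder.
  remainder -10/3y² - 6yz - 5/12y + ½z² + 71/8z ≠ 0; add m_4 = -10/3y² - 6yz - 5/12y + ½z² + 71/8z to the basis.

S(g_2,m_4): lcm = y²z. S = -9/5yz² - 10y + 3/20z³ + 213/80z² + ½z + 67/8.
  leading term yz²: subtract (-9)·r from -9/5yz² - 10y + 3/20z³ + 213/80z² + ½z + 67/8 → -4y + 3/20z³ + 213/80z² - 67/10z + 67/8
  leading term y: no divisor's leading term divides it; move -4y to the remainder.
  leading term z³: no divisor's leading term divides it; move 3/20z³ to the remainder.
  leading term z²: no divisor's leading term divides it; move 213/80z² to the remainder.
  leading term z: no divisor's leading term divides it; move -67/10z to the remainder.
  leading term 1: no divisor's leading term divides it; move 67/8 to the remainder.
  remainder -4y + 3/20z³ + 213/80z² - 67/10z + 67/8 ≠ 0; add m_5 = -4y + 3/20z³ + 213/80z² - 67/10z + 67/8 to the basis.

S(r,m_5): lcm = yz². S = 10/3y + 3/80z⁵ + 213/320z⁴ - 67/40z³ + 67/32z² - 4z.
  leading term y: subtract (-⅚)·m_5 from 10/3y + 3/80z⁵ + 213/320z⁴ - 67/40z³ + 67/32z² - 4z → 3/80z⁵ + 213/320z⁴ - 31/20z³ + 69/16z² - 115/12z + 335/48
  leading term z⁵: no divisor's leading term divides it; move 3/80z⁵ to the remainder.
  leading term z⁴: no divisor's leading term divides it; move 213/320z⁴ to the remainder.
  leading term z³: no divisor's leading term divides it; move -31/20z³ to the remainder.
  leading term z²: no divisor's leading term divides it; move 69/16z² to the remainder.
  leading term z: no divisor's leading term divides it; move -115/12z to the remainder.
  leading term 1: no divisor's leading term divides it; move 335/48 to the remainder.
  remainder 3/80z⁵ + 213/320z⁴ - 31/20z³ + 69/16z² - 115/12z + 335/48 ≠ 0; add m_6 = 3/80z⁵ + 213/320z⁴ - 31/20z³ + 69/16z² - 115/12z + 335/48 to the basis.

The other S-polynomials (S(g_1,g_2), S(g_1,r), S(g_1,m_4), S(r,m_4), S(g_1,m_5), S(g_2,m_5), S(m_4,m_5), S(g_1,m_6), S(g_2,m_6), S(r,m_6), S(m_4,m_6), S(m_5,m_6)) all reduce to 0 modulo the current basis, so we have a Gröbner basis.
Inter-reduce: drop elements whose leading term is divisible by another's, tail-reduce, and make monic.
Reduced Gröbner basis: {x + 1/80z⁴ + 71/320z³ - 67/120z² + 67/96z - 4/3, y - 3/80z³ - 213/320z² + 67/40z - 67/32, z⁵ + 71/4z⁴ - 124/3z³ + 115z² - 2300/9z + 1675/9}.
The reduced Gröbner basis of I + (p) is {x + 1/80z⁴ + 71/320z³ - 67/120z² + 67/96z - 4/3, y - 3/80z³ - 213/320z² + 67/40z - 67/32, z⁵ + 71/4z⁴ - 124/3z³ + 115z² - 2300/9z + 1675/9} ≠ {1}, a proper ideal, so the enlarged system stays consistent: p is independent of I, with normal form ⅕yz² + ⅔y - ⅘z.

-⅗xz + ⅔y is independent of I; its normal form modulo I is ⅕yz² + ⅔y - ⅘z.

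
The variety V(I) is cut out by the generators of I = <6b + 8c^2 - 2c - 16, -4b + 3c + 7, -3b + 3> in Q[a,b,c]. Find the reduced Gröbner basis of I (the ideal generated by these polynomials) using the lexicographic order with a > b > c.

f_1 = 6b + 8c^2 - 2c - 16, LT = b.
f_2 = -4b + 3c + 7, LT = b.
f_3 = -3b + 3, LT = b.

S(f_1,f_2): lcm = b. S = 4/3c^2 + 5/12c - 11/12.
  leading term c^2: no divisor's leading term divides it; move 4/3c^2 to the remainder.
  leading term c: no divisor's leading term divides it; move 5/12c to the remainder.
  leading term 1: no divisor's leading term divides it; move -11/12 to the remainder.
  remainder 4/3c^2 + 5/12c - 11/12 ≠ 0; add g_4 = 4/3c^2 + 5/12c - 11/12 to the basis.

S(f_1,f_3): lcm = b. S = 4/3c^2 - 1/3c - 5/3.
  leading term c^2: subtract (1)·g_4 from 4/3c^2 - 1/3c - 5/3 → -3/4c - 3/4
  leading term c: no divisor's leading term divides it; move -3/4c to the remainder.
  leading term 1: no divisor's leading term divides it; move -3/4 to the remainder.
  remainder -3/4c - 3/4 ≠ 0; add g_5 = -3/4c - 3/4 to the basis.

The other S-polynomials (S(f_2,f_3), S(f_1,g_4), S(f_2,g_4), S(f_3,g_4), S(f_1,g_5), S(f_2,g_5), S(f_3,g_5), S(g_4,g_5)) all reduce to 0 modulo the current basis, so we have a Gröbner basis.
Inter-reduce: drop elements whose leading term is divisible by another's, tail-reduce, and make monic.

G = {b - 1, c + 1}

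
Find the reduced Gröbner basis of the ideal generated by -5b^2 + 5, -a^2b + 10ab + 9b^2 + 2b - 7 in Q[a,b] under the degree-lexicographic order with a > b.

G = {a^2 - 10a - 2b - 2, b^2 - 1}

f_1 = -5b^2 + 5, LT = b^2.
f_2 = -a^2b + 10ab + 9b^2 + 2b - 7, LT = a^2b.

S(f_1,f_2): lcm = a^2b^2. S = 10ab^2 + 9b^3 - a^2 + 2b^2 - 7b.
  reduce S modulo (f_1, f_2):
  remainder -a^2 + 10a + 2b + 2 ≠ 0; add g_3 = -a^2 + 10a + 2b + 2 to the basis.

The other S-polynomials (S(f_1,g_3), S(f_2,g_3)) all reduce to 0 modulo the current basis, so we have a Gröbner basis.
Inter-reduce: drop elements whose leading term is divisible by another's, tail-reduce, and make monic.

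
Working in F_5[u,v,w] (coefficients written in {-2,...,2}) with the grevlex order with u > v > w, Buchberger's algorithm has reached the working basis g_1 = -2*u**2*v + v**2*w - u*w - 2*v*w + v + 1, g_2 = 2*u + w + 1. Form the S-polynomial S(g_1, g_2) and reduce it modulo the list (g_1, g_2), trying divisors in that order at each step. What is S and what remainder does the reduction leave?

S(g_1, g_2) = 2*u*v*w + 2*v**2*w + 2*u*v - 2*u*w + v*w + 2*v + 2; remainder on division = 2*v**2*w - v*w**2 - v*w + w**2 + v + w + 2.

lcm(LM(g_1), LM(g_2)) = u**2*v.
S = (lcm/LT(g_1))·g_1 − (lcm/LT(g_2))·g_2 = 2*u*v*w + 2*v**2*w + 2*u*v - 2*u*w + v*w + 2*v + 2.
Reduce S modulo (g_1, g_2) in that order:
  leading term u*v*w: subtract (v*w)·g_2 from 2*u*v*w + 2*v**2*w + 2*u*v - 2*u*w + v*w + 2*v + 2 → 2*v**2*w - v*w**2 + 2*u*v - 2*u*w + 2*v + 2
  leading term v**2*w: no divisor's leading term divides it; move 2*v**2*w to the remainder.
  leading term v*w**2: no divisor's leading term divides it; move -v*w**2 to the remainder.
  leading term u*v: subtract (v)·g_2 from 2*u*v - 2*u*w + 2*v + 2 → -2*u*w - v*w + v + 2
  leading term u*w: subtract (-w)·g_2 from -2*u*w - v*w + v + 2 → -v*w + w**2 + v + w + 2
  leading term v*w: no divisor's leading term divides it; move -v*w to the remainder.
  leading term w**2: no divisor's leading term divides it; move w**2 to the remainder.
  leading term v: no divisor's leading term divides it; move v to the remainder.
  leading term w: no divisor's leading term divides it; move w to the remainder.
  leading term 1: no divisor's leading term divides it; move 2 to the remainder.
The remainder 2*v**2*w - v*w**2 - v*w + w**2 + v + w + 2 is nonzero, so it would be added as the next basis element.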